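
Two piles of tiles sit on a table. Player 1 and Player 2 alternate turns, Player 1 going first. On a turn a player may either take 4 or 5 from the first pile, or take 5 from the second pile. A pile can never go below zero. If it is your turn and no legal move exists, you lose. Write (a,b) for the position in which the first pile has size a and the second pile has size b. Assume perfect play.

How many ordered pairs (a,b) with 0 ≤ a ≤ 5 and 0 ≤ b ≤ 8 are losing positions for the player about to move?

Use the standard recursion: the mover loses at a terminal position; elsewhere, the mover wins exactly when some move hands the opponent an L position.
Every move lowers a or b (never raises either), so fill the grid row by row in increasing a, and left to right within a row: each cell's successors are then already labelled.
      b=0  b=1  b=2  b=3  b=4  b=5  b=6  b=7  b=8
a=0:    L    L    L    L    L    W    W    W    W
a=1:    L    L    L    L    L    W    W    W    W
a=2:    L    L    L    L    L    W    W    W    W
a=3:    L    L    L    L    L    W    W    W    W
a=4:    W    W    W    W    W    L    L    L    L
a=5:    W    W    W    W    W    L    L    L    L
Cells with no legal move (terminal, hence L): (0,0), (0,1), (0,2), (0,3), (0,4), (1,0), (1,1), (1,2), (1,3), (1,4), (2,0), (2,1), (2,2), (2,3), (2,4), (3,0), (3,1), (3,2), (3,3), (3,4).
The remaining L cells, each justified by listing all of its moves:
(4,5): L (options (0,5)(W), (4,0)(W) are all W)
(4,6): L (options (0,6)(W), (4,1)(W) are all W)
(4,7): L (options (0,7)(W), (4,2)(W) are all W)
(4,8): L (options (0,8)(W), (4,3)(W) are all W)
(5,5): L (options (1,5)(W), (0,5)(W), (5,0)(W) are all W)
(5,6): L (options (1,6)(W), (0,6)(W), (5,1)(W) are all W)
(5,7): L (options (1,7)(W), (0,7)(W), (5,2)(W) are all W)
(5,8): L (options (1,8)(W), (0,8)(W), (5,3)(W) are all W)
Every other cell has at least one move into one of the L cells above, so it is W.
L cells per row: a=0: 5, a=1: 5, a=2: 5, a=3: 5, a=4: 4, a=5: 4; total 28.

28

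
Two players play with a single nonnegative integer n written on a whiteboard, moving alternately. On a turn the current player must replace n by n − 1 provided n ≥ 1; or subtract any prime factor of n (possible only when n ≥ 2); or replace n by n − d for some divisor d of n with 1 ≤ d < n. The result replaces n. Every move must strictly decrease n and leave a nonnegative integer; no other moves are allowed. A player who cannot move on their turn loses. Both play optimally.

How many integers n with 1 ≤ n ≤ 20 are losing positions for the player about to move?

4

Work bottom-up. With no move the player to move loses. Otherwise the position is W if at least one move leads to an L position for the opponent, and L if every move leads to a W.
n=0: no move → L
n=1: reaches L-position 0 → W
n=2: reaches L-position 0 → W
n=3: reaches L-position 0 → W
n=4: only reaches 2(W), 3(W), all W → L
n=5: reaches L-position 0 → W
n=6: reaches L-position 4 → W
n=7: reaches L-position 0 → W
n=8: reaches L-position 4 → W
n=9: only reaches 6(W), 8(W), all W → L
n=10: reaches L-position 9 → W
n=11: reaches L-position 0 → W
n=12: reaches L-position 9 → W
n=13: reaches L-position 0 → W
n=14: only reaches 7(W), 12(W), 13(W), all W → L
n=15: reaches L-position 14 → W
n=16: reaches L-position 14 → W
n=17: reaches L-position 0 → W
n=18: reaches L-position 9 → W
n=19: reaches L-position 0 → W
n=20: only reaches 10(W), 15(W), 16(W), 18(W), 19(W), all W → L
L entries with 1 ≤ n ≤ 20 (n=0 is outside the asked range and is not counted): n = 4, 9, 14, 20; that makes 4.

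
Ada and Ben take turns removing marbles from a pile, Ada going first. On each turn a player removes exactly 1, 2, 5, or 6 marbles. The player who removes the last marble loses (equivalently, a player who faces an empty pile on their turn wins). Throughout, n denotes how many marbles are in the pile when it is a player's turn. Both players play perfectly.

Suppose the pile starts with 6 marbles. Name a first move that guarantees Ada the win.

Work bottom-up. With no move the player to move wins. Otherwise the position is W if at least one move leads to an L position for the opponent, and L if every move leads to a W.
n=0: no move; the opponent has just taken the last marble and therefore loses → W
n=1: the only move is to 0(W), a W ⇒ L
n=2: can move to 1, which is L ⇒ W
n=3: can move to 1, which is L ⇒ W
n=4: moves to 3(W), 2(W); every one is W ⇒ L
n=5: can move to 4, which is L ⇒ W
n=6: can move to 4, which is L ⇒ W
From 6, the L positions reachable in one move are: 4, 1. Any move reaching one of these is winning.

Remove 2, leaving 4.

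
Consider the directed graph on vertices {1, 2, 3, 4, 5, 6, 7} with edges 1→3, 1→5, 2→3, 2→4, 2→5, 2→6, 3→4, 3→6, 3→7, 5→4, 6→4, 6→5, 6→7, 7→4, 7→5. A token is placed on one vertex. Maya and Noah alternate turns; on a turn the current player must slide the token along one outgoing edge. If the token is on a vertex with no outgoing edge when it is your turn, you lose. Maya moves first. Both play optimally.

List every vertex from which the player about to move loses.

1, 4

Label each position W (a win for the player to move) or L (a loss). A position with no legal move is L; any other position is W exactly when some move reaches an L, and L when every move reaches a W.
Every edge goes from a vertex to one that appears earlier in the order 4, 5, 7, 6, 3, 1, 2, so processing vertices in that order labels each vertex after all of its successors.
4: no outgoing edge → L
5: W (go to 4, an L position)
7: W (go to 4, an L position)
6: W (go to 4, an L position)
3: W (go to 4, an L position)
1: L (options 3(W), 5(W) are all W)
2: W (go to 4, an L position)
Reading off the rows marked L gives the requested list; there are 2 such vertices.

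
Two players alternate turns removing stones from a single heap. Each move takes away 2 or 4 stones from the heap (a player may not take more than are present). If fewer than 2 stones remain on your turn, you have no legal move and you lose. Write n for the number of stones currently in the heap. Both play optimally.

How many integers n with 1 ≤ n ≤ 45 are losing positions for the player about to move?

Compute win/loss labels from the base case upward. A position with no move is L. Any other position is W if it can reach an L in one move, else L.
n=0: no move → L
n=1: no move → L
n=2: →0(L), so W
n=3: →1(L), so W
n=4: →0(L), so W
n=5: →1(L), so W
n=6: →4(W), 2(W) — all W, so L
n=7: →5(W), 3(W) — all W, so L
n=8: →6(L), so W
n=9: →7(L), so W
n=10: →6(L), so W
n=11: →7(L), so W
n=12: →10(W), 8(W) — all W, so L
n=13: →11(W), 9(W) — all W, so L
n=14: →12(L), so W
n=15: →13(L), so W
n=16: →12(L), so W
n=17: →13(L), so W
n=18: →16(W), 14(W) — all W, so L
n=19: →17(W), 15(W) — all W, so L
n=20: →18(L), so W
n=21: →19(L), so W
n=22: →18(L), so W
n=23: →19(L), so W
n=24: →22(W), 20(W) — all W, so L
n=25: →23(W), 21(W) — all W, so L
n=26: →24(L), so W
n=27: →25(L), so W
n=28: →24(L), so W
n=29: →25(L), so W
n=30: →28(W), 26(W) — all W, so L
n=31: →29(W), 27(W) — all W, so L
n=32: →30(L), so W
n=33: →31(L), so W
n=34: →30(L), so W
n=35: →31(L), so W
n=36: →34(W), 32(W) — all W, so L
n=37: →35(W), 33(W) — all W, so L
n=38: →36(L), so W
n=39: →37(L), so W
n=40: →36(L), so W
n=41: →37(L), so W
n=42: →40(W), 38(W) — all W, so L
n=43: →41(W), 39(W) — all W, so L
n=44: →42(L), so W
n=45: →43(L), so W
L entries with 1 ≤ n ≤ 45 (n=0 is outside the asked range and is not counted): n = 1, 6, 7, 12, 13, 18, 19, 24, 25, 30, 31, 36, 37, 42, 43; that makes 15.

15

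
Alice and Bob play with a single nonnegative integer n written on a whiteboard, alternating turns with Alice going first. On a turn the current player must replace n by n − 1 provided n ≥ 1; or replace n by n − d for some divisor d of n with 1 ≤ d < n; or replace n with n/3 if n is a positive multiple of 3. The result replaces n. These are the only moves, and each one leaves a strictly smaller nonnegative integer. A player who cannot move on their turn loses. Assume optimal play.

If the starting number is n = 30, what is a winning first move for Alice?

Use the standard recursion: the mover loses at a terminal position; elsewhere, the mover wins exactly when some move hands the opponent an L position.
n=0: no move → L
n=1: →0(L), so W
n=2: →1(W) only, which is W, so L
n=3: →2(L), so W
n=4: →2(L), so W
n=5: →4(W) only, which is W, so L
n=6: →2(L), so W
n=7: →6(W) only, which is W, so L
n=8: →7(L), so W
n=9: →3(W), 6(W), 8(W) — all W, so L
n=10: →5(L), so W
n=11: →10(W) only, which is W, so L
n=12: →9(L), so W
n=13: →12(W) only, which is W, so L
n=14: →7(L), so W
n=15: →5(L), so W
n=16: →8(W), 12(W), 14(W), 15(W) — all W, so L
n=17: →16(L), so W
n=18: →9(L), so W
n=19: →18(W) only, which is W, so L
n=20: →16(L), so W
n=21: →7(L), so W
n=22: →11(L), so W
n=23: →22(W) only, which is W, so L
n=24: →16(L), so W
n=25: →20(W), 24(W) — all W, so L
n=26: →13(L), so W
n=27: →9(L), so W
n=28: →14(W), 21(W), 24(W), 26(W), 27(W) — all W, so L
n=29: →28(L), so W
n=30: →25(L), so W
From 30, the L positions reachable in one move are: 25, 28. Any move reaching one of these is winning.

Move to 25.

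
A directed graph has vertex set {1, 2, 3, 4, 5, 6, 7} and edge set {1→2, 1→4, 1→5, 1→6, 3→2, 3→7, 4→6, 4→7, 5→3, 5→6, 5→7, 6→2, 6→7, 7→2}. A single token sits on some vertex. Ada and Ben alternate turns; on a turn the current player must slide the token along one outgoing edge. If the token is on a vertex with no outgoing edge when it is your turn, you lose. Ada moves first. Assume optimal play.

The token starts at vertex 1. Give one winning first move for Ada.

Classify positions by backward induction: terminal positions (no move available) are L. From any other position, the mover wins iff some move reaches an L.
Every edge goes from a vertex to one that appears earlier in the order 2, 7, 6, 4, 3, 5, 1, so processing vertices in that order labels each vertex after all of its successors.
2: no outgoing edge → L
7: can move to 2, which is L ⇒ W
6: can move to 2, which is L ⇒ W
4: moves to 6(W), 7(W); every one is W ⇒ L
3: can move to 2, which is L ⇒ W
5: moves to 3(W), 6(W), 7(W); every one is W ⇒ L
1: can move to 5, which is L ⇒ W
From 1, the L positions reachable in one move are: 5, 4, 2. Any move reaching one of these is winning.

Move to 5.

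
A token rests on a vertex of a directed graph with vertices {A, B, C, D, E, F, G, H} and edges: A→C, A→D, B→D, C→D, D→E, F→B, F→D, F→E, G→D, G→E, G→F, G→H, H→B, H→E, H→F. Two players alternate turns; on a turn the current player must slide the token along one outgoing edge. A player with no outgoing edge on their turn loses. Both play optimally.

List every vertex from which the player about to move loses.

B, C, E

Label each position W (a win for the player to move) or L (a loss). A position with no legal move is L; any other position is W exactly when some move reaches an L, and L when every move reaches a W.
Every edge goes from a vertex to one that appears earlier in the order E, D, B, F, H, G, C, A, so processing vertices in that order labels each vertex after all of its successors.
E: no outgoing edge → L
D: reaches L-position E → W
B: only reaches D(W), which is W → L
F: reaches L-position B → W
H: reaches L-position B → W
G: reaches L-position E → W
C: only reaches D(W), which is W → L
A: reaches L-position C → W
The losing starting vertices are exactly the entries labelled L in this table (3 of them).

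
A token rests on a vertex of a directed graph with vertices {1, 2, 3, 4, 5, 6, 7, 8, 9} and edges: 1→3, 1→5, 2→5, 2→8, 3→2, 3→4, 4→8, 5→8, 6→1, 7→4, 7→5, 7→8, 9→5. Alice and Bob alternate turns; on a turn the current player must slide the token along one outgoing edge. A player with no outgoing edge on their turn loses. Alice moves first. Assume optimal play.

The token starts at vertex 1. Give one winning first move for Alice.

Use the standard recursion: the mover loses at a terminal position; elsewhere, the mover wins exactly when some move hands the opponent an L position.
Every edge goes from a vertex to one that appears earlier in the order 8, 4, 5, 2, 7, 3, 1, 9, 6, so processing vertices in that order labels each vertex after all of its successors.
8: no outgoing edge → L
4: reaches L-position 8 → W
5: reaches L-position 8 → W
2: reaches L-position 8 → W
7: reaches L-position 8 → W
3: only reaches 2(W), 4(W), all W → L
1: reaches L-position 3 → W
9: only reaches 5(W), which is W → L
6: only reaches 1(W), which is W → L
From 1, the L positions reachable in one move are: 3.

Move to 3.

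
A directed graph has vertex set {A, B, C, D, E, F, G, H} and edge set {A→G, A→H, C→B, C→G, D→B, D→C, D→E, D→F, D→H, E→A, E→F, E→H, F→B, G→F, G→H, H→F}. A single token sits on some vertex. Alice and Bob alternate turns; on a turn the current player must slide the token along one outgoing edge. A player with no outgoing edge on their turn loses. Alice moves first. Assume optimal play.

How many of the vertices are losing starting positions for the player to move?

2

Work bottom-up. With no move the player to move loses. Otherwise the position is W if at least one move leads to an L position for the opponent, and L if every move leads to a W.
Every edge goes from a vertex to one that appears earlier in the order B, F, H, G, A, C, E, D, so processing vertices in that order labels each vertex after all of its successors.
B: no outgoing edge → L
F: reaches L-position B → W
H: only reaches F(W), which is W → L
G: reaches L-position H → W
A: reaches L-position H → W
C: reaches L-position B → W
E: reaches L-position H → W
D: reaches L-position H → W
The L vertices are B, H; that is 2 in all.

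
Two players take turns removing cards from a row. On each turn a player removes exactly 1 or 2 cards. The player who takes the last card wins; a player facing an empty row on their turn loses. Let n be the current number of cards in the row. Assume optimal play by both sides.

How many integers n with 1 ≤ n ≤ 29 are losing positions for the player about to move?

Positions with no move are L. A position that does have a move is losing for the player to move precisely when every available move leads to a winning position for the opponent. Fill in the labels:
n=0: no move → L
n=1: reaches L-position 0 → W
n=2: reaches L-position 0 → W
n=3: only reaches 2(W), 1(W), all W → L
n=4: reaches L-position 3 → W
n=5: reaches L-position 3 → W
n=6: only reaches 5(W), 4(W), all W → L
n=7: reaches L-position 6 → W
n=8: reaches L-position 6 → W
n=9: only reaches 8(W), 7(W), all W → L
n=10: reaches L-position 9 → W
n=11: reaches L-position 9 → W
n=12: only reaches 11(W), 10(W), all W → L
n=13: reaches L-position 12 → W
n=14: reaches L-position 12 → W
n=15: only reaches 14(W), 13(W), all W → L
n=16: reaches L-position 15 → W
n=17: reaches L-position 15 → W
n=18: only reaches 17(W), 16(W), all W → L
n=19: reaches L-position 18 → W
n=20: reaches L-position 18 → W
n=21: only reaches 20(W), 19(W), all W → L
n=22: reaches L-position 21 → W
n=23: reaches L-position 21 → W
n=24: only reaches 23(W), 22(W), all W → L
n=25: reaches L-position 24 → W
n=26: reaches L-position 24 → W
n=27: only reaches 26(W), 25(W), all W → L
n=28: reaches L-position 27 → W
n=29: reaches L-position 27 → W
L entries with 1 ≤ n ≤ 29 (n=0 is outside the asked range and is not counted): n = 3, 6, 9, 12, 15, 18, 21, 24, 27; that makes 9.

9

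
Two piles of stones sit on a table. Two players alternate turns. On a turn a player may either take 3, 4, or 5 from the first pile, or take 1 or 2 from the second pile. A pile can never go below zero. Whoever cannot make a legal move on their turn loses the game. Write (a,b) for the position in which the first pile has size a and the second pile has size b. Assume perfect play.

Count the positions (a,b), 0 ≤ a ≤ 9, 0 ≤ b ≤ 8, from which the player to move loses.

Build the W/L table. Terminal = L. A non-terminal position is W if it has a move to some L; otherwise it is L.
Every move lowers a or b (never raises either), so fill the grid row by row in increasing a, and left to right within a row: each cell's successors are then already labelled.
      b=0  b=1  b=2  b=3  b=4  b=5  b=6  b=7  b=8
a=0:    L    W    W    L    W    W    L    W    W
a=1:    L    W    W    L    W    W    L    W    W
a=2:    L    W    W    L    W    W    L    W    W
a=3:    W    L    W    W    L    W    W    L    W
a=4:    W    L    W    W    L    W    W    L    W
a=5:    W    L    W    W    L    W    W    L    W
a=6:    W    W    L    W    W    L    W    W    L
a=7:    W    W    L    W    W    L    W    W    L
a=8:    L    W    W    L    W    W    L    W    W
a=9:    L    W    W    L    W    W    L    W    W
Cells with no legal move (terminal, hence L): (0,0), (1,0), (2,0).
The remaining L cells, each justified by listing all of its moves:
(0,3): →(0,2)(W), (0,1)(W) — all W, so L
(0,6): →(0,5)(W), (0,4)(W) — all W, so L
(1,3): →(1,2)(W), (1,1)(W) — all W, so L
(1,6): →(1,5)(W), (1,4)(W) — all W, so L
(2,3): →(2,2)(W), (2,1)(W) — all W, so L
(2,6): →(2,5)(W), (2,4)(W) — all W, so L
(3,1): →(0,1)(W), (3,0)(W) — all W, so L
(3,4): →(0,4)(W), (3,3)(W), (3,2)(W) — all W, so L
(3,7): →(0,7)(W), (3,6)(W), (3,5)(W) — all W, so L
(4,1): →(1,1)(W), (0,1)(W), (4,0)(W) — all W, so L
(4,4): →(1,4)(W), (0,4)(W), (4,3)(W), (4,2)(W) — all W, so L
(4,7): →(1,7)(W), (0,7)(W), (4,6)(W), (4,5)(W) — all W, so L
(5,1): →(2,1)(W), (1,1)(W), (0,1)(W), (5,0)(W) — all W, so L
(5,4): →(2,4)(W), (1,4)(W), (0,4)(W), (5,3)(W), (5,2)(W) — all W, so L
(5,7): →(2,7)(W), (1,7)(W), (0,7)(W), (5,6)(W), (5,5)(W) — all W, so L
(6,2): →(3,2)(W), (2,2)(W), (1,2)(W), (6,1)(W), (6,0)(W) — all W, so L
(6,5): →(3,5)(W), (2,5)(W), (1,5)(W), (6,4)(W), (6,3)(W) — all W, so L
(6,8): →(3,8)(W), (2,8)(W), (1,8)(W), (6,7)(W), (6,6)(W) — all W, so L
(7,2): →(4,2)(W), (3,2)(W), (2,2)(W), (7,1)(W), (7,0)(W) — all W, so L
(7,5): →(4,5)(W), (3,5)(W), (2,5)(W), (7,4)(W), (7,3)(W) — all W, so L
(7,8): →(4,8)(W), (3,8)(W), (2,8)(W), (7,7)(W), (7,6)(W) — all W, so L
(8,0): →(5,0)(W), (4,0)(W), (3,0)(W) — all W, so L
(8,3): →(5,3)(W), (4,3)(W), (3,3)(W), (8,2)(W), (8,1)(W) — all W, so L
(8,6): →(5,6)(W), (4,6)(W), (3,6)(W), (8,5)(W), (8,4)(W) — all W, so L
(9,0): →(6,0)(W), (5,0)(W), (4,0)(W) — all W, so L
(9,3): →(6,3)(W), (5,3)(W), (4,3)(W), (9,2)(W), (9,1)(W) — all W, so L
(9,6): →(6,6)(W), (5,6)(W), (4,6)(W), (9,5)(W), (9,4)(W) — all W, so L
Every other cell has at least one move into one of the L cells above, so it is W.
L cells per row: a=0: 3, a=1: 3, a=2: 3, a=3: 3, a=4: 3, a=5: 3, a=6: 3, a=7: 3, a=8: 3, a=9: 3; total 30.

30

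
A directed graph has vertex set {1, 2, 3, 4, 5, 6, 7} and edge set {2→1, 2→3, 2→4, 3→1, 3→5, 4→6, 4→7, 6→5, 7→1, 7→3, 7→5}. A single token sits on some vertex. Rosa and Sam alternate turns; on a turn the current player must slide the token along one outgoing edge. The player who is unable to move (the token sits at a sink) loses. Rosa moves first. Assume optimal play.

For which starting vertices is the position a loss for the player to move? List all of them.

1, 4, 5

Label each position W (a win for the player to move) or L (a loss). A position with no legal move is L; any other position is W exactly when some move reaches an L, and L when every move reaches a W.
Every edge goes from a vertex to one that appears earlier in the order 5, 1, 3, 6, 7, 4, 2, so processing vertices in that order labels each vertex after all of its successors.
5: no outgoing edge → L
1: no outgoing edge → L
3: →1(L), so W
6: →5(L), so W
7: →1(L), so W
4: →7(W), 6(W) — all W, so L
2: →4(L), so W
Reading off the rows marked L gives the requested list; there are 3 such vertices.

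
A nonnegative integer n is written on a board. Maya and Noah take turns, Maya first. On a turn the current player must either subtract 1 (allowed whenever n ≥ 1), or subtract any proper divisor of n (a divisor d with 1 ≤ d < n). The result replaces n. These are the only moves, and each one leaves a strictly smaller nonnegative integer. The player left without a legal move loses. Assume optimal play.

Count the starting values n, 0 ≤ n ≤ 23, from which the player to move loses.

Classify positions by backward induction: terminal positions (no move available) are L. From any other position, the mover wins iff some move reaches an L.
n=0: no move → L
n=1: W (go to 0, an L position)
n=2: L (sole option 1(W) is W)
n=3: W (go to 2, an L position)
n=4: W (go to 2, an L position)
n=5: L (sole option 4(W) is W)
n=6: W (go to 5, an L position)
n=7: L (sole option 6(W) is W)
n=8: W (go to 7, an L position)
n=9: L (options 6(W), 8(W) are all W)
n=10: W (go to 5, an L position)
n=11: L (sole option 10(W) is W)
n=12: W (go to 9, an L position)
n=13: L (sole option 12(W) is W)
n=14: W (go to 7, an L position)
n=15: L (options 10(W), 12(W), 14(W) are all W)
n=16: W (go to 15, an L position)
n=17: L (sole option 16(W) is W)
n=18: W (go to 9, an L position)
n=19: L (sole option 18(W) is W)
n=20: W (go to 15, an L position)
n=21: L (options 14(W), 18(W), 20(W) are all W)
n=22: W (go to 11, an L position)
n=23: L (sole option 22(W) is W)
L entries with 0 ≤ n ≤ 23: n = 0, 2, 5, 7, 9, 11, 13, 15, 17, 19, 21, 23; that makes 12.

12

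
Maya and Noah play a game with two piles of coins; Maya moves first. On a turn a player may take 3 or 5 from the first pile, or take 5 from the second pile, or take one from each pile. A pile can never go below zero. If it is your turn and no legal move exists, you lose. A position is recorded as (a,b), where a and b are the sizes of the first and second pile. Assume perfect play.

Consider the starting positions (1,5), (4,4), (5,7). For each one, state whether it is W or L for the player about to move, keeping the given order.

Build the W/L table. Terminal = L. A non-terminal position is W if it has a move to some L; otherwise it is L.
No move ever increases a pile, so every position that can arise here has a ≤ 5 and b ≤ 7; it is enough to label the cells with 0 ≤ a ≤ 5 and 0 ≤ b ≤ 7.
Every move lowers a or b (never raises either), so fill the grid row by row in increasing a, and left to right within a row: each cell's successors are then already labelled.
      b=0  b=1  b=2  b=3  b=4  b=5  b=6  b=7
a=0:    L    L    L    L    L    W    W    W
a=1:    L    W    W    W    W    W    L    L
a=2:    L    W    L    L    L    W    L    W
a=3:    W    W    W    W    W    W    L    W
a=4:    W    L    L    L    L    L    W    W
a=5:    W    W    W    W    W    W    W    L
Cells with no legal move (terminal, hence L): (0,0), (0,1), (0,2), (0,3), (0,4), (1,0), (2,0).
The remaining L cells, each justified by listing all of its moves:
(1,6): moves to (1,1)(W), (0,5)(W); every one is W ⇒ L
(1,7): moves to (1,2)(W), (0,6)(W); every one is W ⇒ L
(2,2): the only move is to (1,1)(W), a W ⇒ L
(2,3): the only move is to (1,2)(W), a W ⇒ L
(2,4): the only move is to (1,3)(W), a W ⇒ L
(2,6): moves to (2,1)(W), (1,5)(W); every one is W ⇒ L
(3,6): moves to (0,6)(W), (3,1)(W), (2,5)(W); every one is W ⇒ L
(4,1): moves to (1,1)(W), (3,0)(W); every one is W ⇒ L
(4,2): moves to (1,2)(W), (3,1)(W); every one is W ⇒ L
(4,3): moves to (1,3)(W), (3,2)(W); every one is W ⇒ L
(4,4): moves to (1,4)(W), (3,3)(W); every one is W ⇒ L
(4,5): moves to (1,5)(W), (4,0)(W), (3,4)(W); every one is W ⇒ L
(5,7): moves to (2,7)(W), (0,7)(W), (5,2)(W), (4,6)(W); every one is W ⇒ L
Every other cell has at least one move into one of the L cells above, so it is W.
(1,5): the move to (1,0) reaches an L cell, so W
(4,4): one of the L cells justified above, so L
(5,7): one of the L cells justified above, so L

(1,5): W, (4,4): L, (5,7): L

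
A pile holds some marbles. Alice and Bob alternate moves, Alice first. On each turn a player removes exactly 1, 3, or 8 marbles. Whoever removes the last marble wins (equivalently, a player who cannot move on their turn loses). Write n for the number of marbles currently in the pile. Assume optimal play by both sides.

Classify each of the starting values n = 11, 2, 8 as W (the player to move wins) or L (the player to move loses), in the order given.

Positions with no move are L. A position that does have a move is losing for the player to move precisely when every available move leads to a winning position for the opponent. Fill in the labels:
n=0: no move → L
n=1: reaches L-position 0 → W
n=2: only reaches 1(W), which is W → L
n=3: reaches L-position 2 → W
n=4: only reaches 3(W), 1(W), all W → L
n=5: reaches L-position 4 → W
n=6: only reaches 5(W), 3(W), all W → L
n=7: reaches L-position 6 → W
n=8: reaches L-position 0 → W
n=9: reaches L-position 6 → W
n=10: reaches L-position 2 → W
n=11: only reaches 10(W), 8(W), 3(W), all W → L

11: L, 2: L, 8: W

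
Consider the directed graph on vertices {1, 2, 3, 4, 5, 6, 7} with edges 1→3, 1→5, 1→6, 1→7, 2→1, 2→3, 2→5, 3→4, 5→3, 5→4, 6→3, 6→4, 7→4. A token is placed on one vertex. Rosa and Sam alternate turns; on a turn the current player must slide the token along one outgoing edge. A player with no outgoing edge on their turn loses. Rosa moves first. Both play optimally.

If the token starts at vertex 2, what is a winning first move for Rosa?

Use the standard recursion: the mover loses at a terminal position; elsewhere, the mover wins exactly when some move hands the opponent an L position.
Every edge goes from a vertex to one that appears earlier in the order 4, 3, 5, 7, 6, 1, 2, so processing vertices in that order labels each vertex after all of its successors.
4: no outgoing edge → L
3: W (go to 4, an L position)
5: W (go to 4, an L position)
7: W (go to 4, an L position)
6: W (go to 4, an L position)
1: L (options 6(W), 7(W), 5(W), 3(W) are all W)
2: W (go to 1, an L position)
From 2, the L positions reachable in one move are: 1.

Move to 1.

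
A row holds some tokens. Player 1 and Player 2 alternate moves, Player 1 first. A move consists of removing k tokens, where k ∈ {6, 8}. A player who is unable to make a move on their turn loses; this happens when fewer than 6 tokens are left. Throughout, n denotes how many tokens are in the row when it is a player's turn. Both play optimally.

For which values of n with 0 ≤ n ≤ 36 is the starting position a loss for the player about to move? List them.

Build the W/L table. Terminal = L. A non-terminal position is W if it has a move to some L; otherwise it is L.
n=0: no move → L
n=1: no move → L
n=2: no move → L
n=3: no move → L
n=4: no move → L
n=5: no move → L
n=6: can move to 0, which is L ⇒ W
n=7: can move to 1, which is L ⇒ W
n=8: can move to 2, which is L ⇒ W
n=9: can move to 3, which is L ⇒ W
n=10: can move to 4, which is L ⇒ W
n=11: can move to 5, which is L ⇒ W
n=12: can move to 4, which is L ⇒ W
n=13: can move to 5, which is L ⇒ W
n=14: moves to 8(W), 6(W); every one is W ⇒ L
n=15: moves to 9(W), 7(W); every one is W ⇒ L
n=16: moves to 10(W), 8(W); every one is W ⇒ L
n=17: moves to 11(W), 9(W); every one is W ⇒ L
n=18: moves to 12(W), 10(W); every one is W ⇒ L
n=19: moves to 13(W), 11(W); every one is W ⇒ L
n=20: can move to 14, which is L ⇒ W
n=21: can move to 15, which is L ⇒ W
n=22: can move to 16, which is L ⇒ W
n=23: can move to 17, which is L ⇒ W
n=24: can move to 18, which is L ⇒ W
n=25: can move to 19, which is L ⇒ W
n=26: can move to 18, which is L ⇒ W
n=27: can move to 19, which is L ⇒ W
n=28: moves to 22(W), 20(W); every one is W ⇒ L
n=29: moves to 23(W), 21(W); every one is W ⇒ L
n=30: moves to 24(W), 22(W); every one is W ⇒ L
n=31: moves to 25(W), 23(W); every one is W ⇒ L
n=32: moves to 26(W), 24(W); every one is W ⇒ L
n=33: moves to 27(W), 25(W); every one is W ⇒ L
n=34: can move to 28, which is L ⇒ W
n=35: can move to 29, which is L ⇒ W
n=36: can move to 30, which is L ⇒ W
The losing starting values of n are exactly the entries labelled L in this table (18 of them).

0, 1, 2, 3, 4, 5, 14, 15, 16, 17, 18, 19, 28, 29, 30, 31, 32, 33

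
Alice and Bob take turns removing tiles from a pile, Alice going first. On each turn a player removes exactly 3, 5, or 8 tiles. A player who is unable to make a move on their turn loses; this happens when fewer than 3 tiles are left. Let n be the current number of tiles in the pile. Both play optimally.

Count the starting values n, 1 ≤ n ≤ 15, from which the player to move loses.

Classify positions by backward induction: terminal positions (no move available) are L. From any other position, the mover wins iff some move reaches an L.
n=0: no move → L
n=1: no move → L
n=2: no move → L
n=3: reaches L-position 0 → W
n=4: reaches L-position 1 → W
n=5: reaches L-position 2 → W
n=6: reaches L-position 1 → W
n=7: reaches L-position 2 → W
n=8: reaches L-position 0 → W
n=9: reaches L-position 1 → W
n=10: reaches L-position 2 → W
n=11: only reaches 8(W), 6(W), 3(W), all W → L
n=12: only reaches 9(W), 7(W), 4(W), all W → L
n=13: only reaches 10(W), 8(W), 5(W), all W → L
n=14: reaches L-position 11 → W
n=15: reaches L-position 12 → W
L entries with 1 ≤ n ≤ 15 (n=0 is outside the asked range and is not counted): n = 1, 2, 11, 12, 13; that makes 5.

5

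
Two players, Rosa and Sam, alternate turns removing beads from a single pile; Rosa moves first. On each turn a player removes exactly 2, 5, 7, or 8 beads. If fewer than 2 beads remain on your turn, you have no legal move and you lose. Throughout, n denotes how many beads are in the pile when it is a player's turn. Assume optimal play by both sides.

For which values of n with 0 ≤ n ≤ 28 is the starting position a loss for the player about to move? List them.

Label each position W (a win for the player to move) or L (a loss). A position with no legal move is L; any other position is W exactly when some move reaches an L, and L when every move reaches a W.
n=0: no move → L
n=1: no move → L
n=2: →0(L), so W
n=3: →1(L), so W
n=4: →2(W) only, which is W, so L
n=5: →0(L), so W
n=6: →4(L), so W
n=7: →0(L), so W
n=8: →1(L), so W
n=9: →4(L), so W
n=10: →8(W), 5(W), 3(W), 2(W) — all W, so L
n=11: →4(L), so W
n=12: →10(L), so W
n=13: →11(W), 8(W), 6(W), 5(W) — all W, so L
n=14: →12(W), 9(W), 7(W), 6(W) — all W, so L
n=15: →13(L), so W
n=16: →14(L), so W
n=17: →10(L), so W
n=18: →13(L), so W
n=19: →14(L), so W
n=20: →13(L), so W
n=21: →14(L), so W
n=22: →14(L), so W
n=23: →21(W), 18(W), 16(W), 15(W) — all W, so L
n=24: →22(W), 19(W), 17(W), 16(W) — all W, so L
n=25: →23(L), so W
n=26: →24(L), so W
n=27: →25(W), 22(W), 20(W), 19(W) — all W, so L
n=28: →23(L), so W
Reading off the rows marked L gives the requested list; there are 9 such values of n.

0, 1, 4, 10, 13, 14, 23, 24, 27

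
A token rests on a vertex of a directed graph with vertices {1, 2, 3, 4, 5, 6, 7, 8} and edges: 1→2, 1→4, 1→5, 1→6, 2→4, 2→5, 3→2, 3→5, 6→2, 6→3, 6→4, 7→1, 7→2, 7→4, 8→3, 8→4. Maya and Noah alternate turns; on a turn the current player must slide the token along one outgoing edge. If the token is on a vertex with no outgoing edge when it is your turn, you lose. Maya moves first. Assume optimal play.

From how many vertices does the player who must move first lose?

Positions with no move are L. A position that does have a move is losing for the player to move precisely when every available move leads to a winning position for the opponent. Fill in the labels:
Every edge goes from a vertex to one that appears earlier in the order 5, 4, 2, 3, 6, 1, 7, 8, so processing vertices in that order labels each vertex after all of its successors.
5: no outgoing edge → L
4: no outgoing edge → L
2: →4(L), so W
3: →5(L), so W
6: →4(L), so W
1: →4(L), so W
7: →4(L), so W
8: →4(L), so W
The L vertices are 4, 5; that is 2 in all.

2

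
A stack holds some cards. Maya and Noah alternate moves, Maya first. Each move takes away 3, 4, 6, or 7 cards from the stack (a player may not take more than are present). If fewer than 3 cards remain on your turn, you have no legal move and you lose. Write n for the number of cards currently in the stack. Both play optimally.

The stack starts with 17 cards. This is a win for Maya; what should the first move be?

Remove 6, leaving 11.

Use the standard recursion: the mover loses at a terminal position; elsewhere, the mover wins exactly when some move hands the opponent an L position.
n=0: no move → L
n=1: no move → L
n=2: no move → L
n=3: can move to 0, which is L ⇒ W
n=4: can move to 1, which is L ⇒ W
n=5: can move to 2, which is L ⇒ W
n=6: can move to 2, which is L ⇒ W
n=7: can move to 1, which is L ⇒ W
n=8: can move to 2, which is L ⇒ W
n=9: can move to 2, which is L ⇒ W
n=10: moves to 7(W), 6(W), 4(W), 3(W); every one is W ⇒ L
n=11: moves to 8(W), 7(W), 5(W), 4(W); every one is W ⇒ L
n=12: moves to 9(W), 8(W), 6(W), 5(W); every one is W ⇒ L
n=13: can move to 10, which is L ⇒ W
n=14: can move to 11, which is L ⇒ W
n=15: can move to 12, which is L ⇒ W
n=16: can move to 12, which is L ⇒ W
n=17: can move to 11, which is L ⇒ W
From 17, the L positions reachable in one move are: 11, 10. Any move reaching one of these is winning.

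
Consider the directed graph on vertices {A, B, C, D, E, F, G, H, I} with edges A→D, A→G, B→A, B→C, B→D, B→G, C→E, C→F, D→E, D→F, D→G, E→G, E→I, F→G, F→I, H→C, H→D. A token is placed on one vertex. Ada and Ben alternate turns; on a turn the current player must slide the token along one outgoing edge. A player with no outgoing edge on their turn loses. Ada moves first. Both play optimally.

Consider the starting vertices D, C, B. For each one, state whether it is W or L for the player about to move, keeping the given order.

Label each position W (a win for the player to move) or L (a loss). A position with no legal move is L; any other position is W exactly when some move reaches an L, and L when every move reaches a W.
Every edge goes from a vertex to one that appears earlier in the order G, I, F, E, D, C, A, H, B, so processing vertices in that order labels each vertex after all of its successors.
G: no outgoing edge → L
I: no outgoing edge → L
F: reaches L-position I → W
E: reaches L-position I → W
D: reaches L-position G → W
C: only reaches E(W), F(W), all W → L
A: reaches L-position G → W
H: reaches L-position C → W
B: reaches L-position C → W

D: W, C: L, B: W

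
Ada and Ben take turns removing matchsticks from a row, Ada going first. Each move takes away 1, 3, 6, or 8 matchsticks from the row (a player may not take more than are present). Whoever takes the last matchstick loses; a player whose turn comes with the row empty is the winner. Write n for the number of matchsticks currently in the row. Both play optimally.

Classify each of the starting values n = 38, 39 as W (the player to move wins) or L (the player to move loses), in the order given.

Build the W/L table. Terminal = W. A non-terminal position is W if it has a move to some L; otherwise it is L.
n=0: no move; the opponent has just taken the last matchstick and therefore loses → W
n=1: L (sole option 0(W) is W)
n=2: W (go to 1, an L position)
n=3: L (options 2(W), 0(W) are all W)
n=4: W (go to 3, an L position)
n=5: L (options 4(W), 2(W) are all W)
n=6: W (go to 5, an L position)
n=7: W (go to 1, an L position)
n=8: W (go to 5, an L position)
n=9: W (go to 3, an L position)
n=10: L (options 9(W), 7(W), 4(W), 2(W) are all W)
n=11: W (go to 10, an L position)
n=12: L (options 11(W), 9(W), 6(W), 4(W) are all W)
n=13: W (go to 12, an L position)
n=14: L (options 13(W), 11(W), 8(W), 6(W) are all W)
n=15: W (go to 14, an L position)
n=16: W (go to 10, an L position)
n=17: W (go to 14, an L position)
n=18: W (go to 12, an L position)
n=19: L (options 18(W), 16(W), 13(W), 11(W) are all W)
n=20: W (go to 19, an L position)
n=21: L (options 20(W), 18(W), 15(W), 13(W) are all W)
n=22: W (go to 21, an L position)
n=23: L (options 22(W), 20(W), 17(W), 15(W) are all W)
n=24: W (go to 23, an L position)
n=25: W (go to 19, an L position)
n=26: W (go to 23, an L position)
n=27: W (go to 21, an L position)
n=28: L (options 27(W), 25(W), 22(W), 20(W) are all W)
n=29: W (go to 28, an L position)
n=30: L (options 29(W), 27(W), 24(W), 22(W) are all W)
n=31: W (go to 30, an L position)
n=32: L (options 31(W), 29(W), 26(W), 24(W) are all W)
n=33: W (go to 32, an L position)
n=34: W (go to 28, an L position)
n=35: W (go to 32, an L position)
n=36: W (go to 30, an L position)
n=37: L (options 36(W), 34(W), 31(W), 29(W) are all W)
n=38: W (go to 37, an L position)
n=39: L (options 38(W), 36(W), 33(W), 31(W) are all W)

38: W, 39: L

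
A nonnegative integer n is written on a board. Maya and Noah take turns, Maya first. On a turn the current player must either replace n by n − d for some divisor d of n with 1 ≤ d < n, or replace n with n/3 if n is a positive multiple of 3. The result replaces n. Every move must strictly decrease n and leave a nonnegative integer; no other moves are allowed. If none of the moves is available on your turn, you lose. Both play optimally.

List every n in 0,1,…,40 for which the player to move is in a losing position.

0, 1, 4, 7, 9, 11, 13, 15, 17, 19, 23, 25, 28, 31, 36

Use the standard recursion: the mover loses at a terminal position; elsewhere, the mover wins exactly when some move hands the opponent an L position.
n=0: no move → L
n=1: no move → L
n=2: →1(L), so W
n=3: →1(L), so W
n=4: →2(W), 3(W) — all W, so L
n=5: →4(L), so W
n=6: →4(L), so W
n=7: →6(W) only, which is W, so L
n=8: →4(L), so W
n=9: →3(W), 6(W), 8(W) — all W, so L
n=10: →9(L), so W
n=11: →10(W) only, which is W, so L
n=12: →4(L), so W
n=13: →12(W) only, which is W, so L
n=14: →7(L), so W
n=15: →5(W), 10(W), 12(W), 14(W) — all W, so L
n=16: →15(L), so W
n=17: →16(W) only, which is W, so L
n=18: →9(L), so W
n=19: →18(W) only, which is W, so L
n=20: →15(L), so W
n=21: →7(L), so W
n=22: →11(L), so W
n=23: →22(W) only, which is W, so L
n=24: →23(L), so W
n=25: →20(W), 24(W) — all W, so L
n=26: →13(L), so W
n=27: →9(L), so W
n=28: →14(W), 21(W), 24(W), 26(W), 27(W) — all W, so L
n=29: →28(L), so W
n=30: →15(L), so W
n=31: →30(W) only, which is W, so L
n=32: →28(L), so W
n=33: →11(L), so W
n=34: →17(L), so W
n=35: →28(L), so W
n=36: →12(W), 18(W), 24(W), 27(W), 30(W), 32(W), 33(W), 34(W), 35(W) — all W, so L
n=37: →36(L), so W
n=38: →19(L), so W
n=39: →13(L), so W
n=40: →36(L), so W
The losing starting values of n are exactly the entries labelled L in this table (15 of them).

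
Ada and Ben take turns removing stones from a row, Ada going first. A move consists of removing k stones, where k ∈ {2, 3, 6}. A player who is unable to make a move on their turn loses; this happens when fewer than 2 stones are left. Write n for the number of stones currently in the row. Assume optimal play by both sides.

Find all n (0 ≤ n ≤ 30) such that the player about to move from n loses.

0, 1, 5, 9, 10, 14, 18, 19, 23, 27, 28

Use the standard recursion: the mover loses at a terminal position; elsewhere, the mover wins exactly when some move hands the opponent an L position.
n=0: no move → L
n=1: no move → L
n=2: W (go to 0, an L position)
n=3: W (go to 1, an L position)
n=4: W (go to 1, an L position)
n=5: L (options 3(W), 2(W) are all W)
n=6: W (go to 0, an L position)
n=7: W (go to 5, an L position)
n=8: W (go to 5, an L position)
n=9: L (options 7(W), 6(W), 3(W) are all W)
n=10: L (options 8(W), 7(W), 4(W) are all W)
n=11: W (go to 9, an L position)
n=12: W (go to 10, an L position)
n=13: W (go to 10, an L position)
n=14: L (options 12(W), 11(W), 8(W) are all W)
n=15: W (go to 9, an L position)
n=16: W (go to 14, an L position)
n=17: W (go to 14, an L position)
n=18: L (options 16(W), 15(W), 12(W) are all W)
n=19: L (options 17(W), 16(W), 13(W) are all W)
n=20: W (go to 18, an L position)
n=21: W (go to 19, an L position)
n=22: W (go to 19, an L position)
n=23: L (options 21(W), 20(W), 17(W) are all W)
n=24: W (go to 18, an L position)
n=25: W (go to 23, an L position)
n=26: W (go to 23, an L position)
n=27: L (options 25(W), 24(W), 21(W) are all W)
n=28: L (options 26(W), 25(W), 22(W) are all W)
n=29: W (go to 27, an L position)
n=30: W (go to 28, an L position)
The losing starting values of n are exactly the entries labelled L in this table (11 of them).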